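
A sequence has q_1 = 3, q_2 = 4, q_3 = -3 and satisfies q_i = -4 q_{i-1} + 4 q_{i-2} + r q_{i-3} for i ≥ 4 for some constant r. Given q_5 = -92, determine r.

-4

q_4 = 28 + 3r
q_5 = -124 - 8r
So -124 - 8r = -92, giving r = -4.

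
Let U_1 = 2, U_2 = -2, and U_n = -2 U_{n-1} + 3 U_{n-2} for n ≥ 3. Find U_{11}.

59050

U_3 = -2·(-2) + 3·2 = 10
U_4 = -2·10 + 3·(-2) = -26
U_5 = -2·(-26) + 3·10 = 82
U_6 = -2·82 + 3·(-26) = -242
U_7 = -2·(-242) + 3·82 = 730
U_8 = -2·730 + 3·(-242) = -2186
U_9 = -2·(-2186) + 3·730 = 6562
U_{10} = -2·6562 + 3·(-2186) = -19682
U_{11} = -2·(-19682) + 3·6562 = 59050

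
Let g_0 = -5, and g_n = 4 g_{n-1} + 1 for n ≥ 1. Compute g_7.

g_1 = 4·(-5) + 1 = -19
g_2 = 4·(-19) + 1 = -75
g_3 = 4·(-75) + 1 = -299
g_4 = 4·(-299) + 1 = -1195
g_5 = 4·(-1195) + 1 = -4779
g_6 = 4·(-4779) + 1 = -19115
g_7 = 4·(-19115) + 1 = -76459

-76459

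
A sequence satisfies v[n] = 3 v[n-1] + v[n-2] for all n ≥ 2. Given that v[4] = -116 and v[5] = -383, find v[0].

Rearranging, v[n-2] = v[n] - 3 v[n-1].
v[3] = -383 - 3*(-116) = -35
v[2] = -116 - 3*(-35) = -11
v[1] = -35 - 3*(-11) = -2
v[0] = -11 - 3*(-2) = -5

-5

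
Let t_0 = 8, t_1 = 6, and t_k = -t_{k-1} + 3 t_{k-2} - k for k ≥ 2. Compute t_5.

t_2 = -6 + 3·8 - 2 = 16
t_3 = -16 + 3·6 - 3 = -1
t_4 = -(-1) + 3·16 - 4 = 45
t_5 = -45 + 3·(-1) - 5 = -53

-53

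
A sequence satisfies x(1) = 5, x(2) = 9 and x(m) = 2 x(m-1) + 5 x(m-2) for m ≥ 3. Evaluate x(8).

x(3) = 2(9) + 5(5) = 43
x(4) = 2(43) + 5(9) = 131
x(5) = 2(131) + 5(43) = 477
x(6) = 2(477) + 5(131) = 1609
x(7) = 2(1609) + 5(477) = 5603
x(8) = 2(5603) + 5(1609) = 19251

19251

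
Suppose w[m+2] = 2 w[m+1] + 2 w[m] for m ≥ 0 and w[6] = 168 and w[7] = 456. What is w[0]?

6

Rearranging, w[m-2] = (w[m] - 2 w[m-1]) / 2.
w[5] = (456 - 2*168) / 2 = 120/2 = 60
w[4] = (168 - 2*60) / 2 = 48/2 = 24
w[3] = (60 - 2*24) / 2 = 12/2 = 6
w[2] = (24 - 2*6) / 2 = 12/2 = 6
w[1] = (6 - 2*6) / 2 = -6/2 = -3
w[0] = (6 - 2*(-3)) / 2 = 12/2 = 6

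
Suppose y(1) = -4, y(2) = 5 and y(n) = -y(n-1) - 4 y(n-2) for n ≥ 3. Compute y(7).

-85

y(3) = -5 - 4(-4) = 11
y(4) = -11 - 4(5) = -31
y(5) = -(-31) - 4(11) = -13
y(6) = -(-13) - 4(-31) = 137
y(7) = -137 - 4(-13) = -85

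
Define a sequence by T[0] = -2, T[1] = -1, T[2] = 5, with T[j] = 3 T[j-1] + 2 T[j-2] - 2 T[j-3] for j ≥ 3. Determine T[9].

T[3] = 3(5) + 2(-1) - 2(-2) = 17
T[4] = 3(17) + 2(5) - 2(-1) = 63
T[5] = 3(63) + 2(17) - 2(5) = 213
T[6] = 3(213) + 2(63) - 2(17) = 731
T[7] = 3(731) + 2(213) - 2(63) = 2493
T[8] = 3(2493) + 2(731) - 2(213) = 8515
T[9] = 3(8515) + 2(2493) - 2(731) = 29069

29069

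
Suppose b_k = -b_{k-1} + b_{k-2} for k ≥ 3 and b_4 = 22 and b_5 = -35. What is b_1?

-4

Rearranging, b_{k-2} = b_k + b_{k-1}.
b_3 = -35 + 22 = -13
b_2 = 22 + (-13) = 9
b_1 = -13 + 9 = -4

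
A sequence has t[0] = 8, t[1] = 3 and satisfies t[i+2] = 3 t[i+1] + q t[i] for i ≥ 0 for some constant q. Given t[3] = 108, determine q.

t[2] = 9 + 8q
t[3] = 27 + 27q
So 27 + 27q = 108, giving q = 3.

3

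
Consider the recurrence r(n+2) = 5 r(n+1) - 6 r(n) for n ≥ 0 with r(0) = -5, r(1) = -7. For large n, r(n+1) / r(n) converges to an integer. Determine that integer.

The characteristic equation is r^2 - 5r + 6 = 0, which factors as (r - 3)(r - 2) = 0.
So the roots are 3 and 2. Since |3| > |2| and the coefficient of 3^n is non-zero, the ratio tends to 3.

3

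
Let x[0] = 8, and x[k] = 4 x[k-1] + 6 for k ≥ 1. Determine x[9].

2621438

x[1] = 4*8 + 6 = 38
x[2] = 4*38 + 6 = 158
x[3] = 4*158 + 6 = 638
x[4] = 4*638 + 6 = 2558
x[5] = 4*2558 + 6 = 10238
x[6] = 4*10238 + 6 = 40958
x[7] = 4*40958 + 6 = 163838
x[8] = 4*163838 + 6 = 655358
x[9] = 4*655358 + 6 = 2621438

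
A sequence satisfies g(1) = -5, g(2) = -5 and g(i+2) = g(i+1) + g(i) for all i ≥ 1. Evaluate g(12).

g(3) = (-5) + (-5) = -10
g(4) = (-10) + (-5) = -15
g(5) = (-15) + (-10) = -25
g(6) = (-25) + (-15) = -40
g(7) = (-40) + (-25) = -65
g(8) = (-65) + (-40) = -105
g(9) = (-105) + (-65) = -170
g(10) = (-170) + (-105) = -275
g(11) = (-275) + (-170) = -445
g(12) = (-445) + (-275) = -720

-720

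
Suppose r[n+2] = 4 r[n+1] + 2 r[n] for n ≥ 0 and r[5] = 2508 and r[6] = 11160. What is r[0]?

Rearranging, r[n-2] = (r[n] - 4 r[n-1]) / 2.
r[4] = (11160 - 4(2508)) / 2 = 1128/2 = 564
r[3] = (2508 - 4(564)) / 2 = 252/2 = 126
r[2] = (564 - 4(126)) / 2 = 60/2 = 30
r[1] = (126 - 4(30)) / 2 = 6/2 = 3
r[0] = (30 - 4(3)) / 2 = 18/2 = 9

9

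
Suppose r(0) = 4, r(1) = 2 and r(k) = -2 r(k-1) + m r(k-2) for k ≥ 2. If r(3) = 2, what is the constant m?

r(2) = -4 + 4m
r(3) = 8 - 6m
So 8 - 6m = 2, giving m = 1.

1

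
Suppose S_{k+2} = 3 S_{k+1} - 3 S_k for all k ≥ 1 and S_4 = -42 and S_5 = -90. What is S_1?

Rearranging, S_{k-2} = (S_k - 3 S_{k-1}) / -3.
S_3 = (-90 - 3·(-42)) / -3 = 36/-3 = -12
S_2 = (-42 - 3·(-12)) / -3 = -6/-3 = 2
S_1 = (-12 - 3·2) / -3 = -18/-3 = 6

6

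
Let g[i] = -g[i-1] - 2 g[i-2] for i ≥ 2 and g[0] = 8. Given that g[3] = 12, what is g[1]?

Let g[1] = y.
g[2] = -16 - y
g[3] = 16 - y
So 16 - y = 12, giving y = 4.

4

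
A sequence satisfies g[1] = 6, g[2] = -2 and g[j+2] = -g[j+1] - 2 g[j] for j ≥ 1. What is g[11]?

182

g[3] = -(-2) - 2(6) = -10
g[4] = -(-10) - 2(-2) = 14
g[5] = -14 - 2(-10) = 6
g[6] = -6 - 2(14) = -34
g[7] = -(-34) - 2(6) = 22
g[8] = -22 - 2(-34) = 46
g[9] = -46 - 2(22) = -90
g[10] = -(-90) - 2(46) = -2
g[11] = -(-2) - 2(-90) = 182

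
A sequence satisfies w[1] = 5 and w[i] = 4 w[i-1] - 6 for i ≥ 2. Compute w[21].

3298534883330

The fixed point is -6/(1 - 4) = 2, so w[i] - 2 = 4(w[i-1] - 2).
Hence w[i] = 3·4^{i-1} + 2.
w[21] = 3·4^{20} + 2 = 3·1099511627776 + 2 = 3298534883330.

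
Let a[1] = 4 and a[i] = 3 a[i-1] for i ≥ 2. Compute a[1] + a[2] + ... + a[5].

a[2] = 3*4 = 12
a[3] = 3*12 = 36
a[4] = 3*36 = 108
a[5] = 3*108 = 324
Sum = 4 + 12 + 36 + 108 + 324 = 484

484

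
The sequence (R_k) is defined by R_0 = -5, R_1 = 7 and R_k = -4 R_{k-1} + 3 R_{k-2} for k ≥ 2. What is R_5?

4183

R_2 = -4·7 + 3·(-5) = -43
R_3 = -4·(-43) + 3·7 = 193
R_4 = -4·193 + 3·(-43) = -901
R_5 = -4·(-901) + 3·193 = 4183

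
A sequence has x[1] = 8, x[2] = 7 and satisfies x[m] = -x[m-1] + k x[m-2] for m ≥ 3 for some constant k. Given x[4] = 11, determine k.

-4

x[3] = -7 + 8k
x[4] = 7 - k
So 7 - k = 11, giving k = -4.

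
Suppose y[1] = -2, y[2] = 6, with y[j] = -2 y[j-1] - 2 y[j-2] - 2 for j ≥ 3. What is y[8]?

-26

y[3] = -2(6) - 2(-2) - 2 = -10
y[4] = -2(-10) - 2(6) - 2 = 6
y[5] = -2(6) - 2(-10) - 2 = 6
y[6] = -2(6) - 2(6) - 2 = -26
y[7] = -2(-26) - 2(6) - 2 = 38
y[8] = -2(38) - 2(-26) - 2 = -26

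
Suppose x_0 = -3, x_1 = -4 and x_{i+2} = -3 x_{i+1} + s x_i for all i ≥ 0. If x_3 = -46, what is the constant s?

x_2 = 12 - 3s
x_3 = -36 + 5s
So -36 + 5s = -46, giving s = -2.

-2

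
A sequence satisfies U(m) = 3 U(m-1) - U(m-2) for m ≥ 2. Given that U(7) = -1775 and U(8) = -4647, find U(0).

Rearranging, U(m-2) = -(U(m) - 3 U(m-1)).
U(6) = -(-4647 - 3·(-1775)) = -678
U(5) = -(-1775 - 3·(-678)) = -259
U(4) = -(-678 - 3·(-259)) = -99
U(3) = -(-259 - 3·(-99)) = -38
U(2) = -(-99 - 3·(-38)) = -15
U(1) = -(-38 - 3·(-15)) = -7
U(0) = -(-15 - 3·(-7)) = -6

-6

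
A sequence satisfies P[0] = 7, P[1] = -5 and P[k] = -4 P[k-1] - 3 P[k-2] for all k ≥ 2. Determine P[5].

P[2] = -4(-5) - 3(7) = -1
P[3] = -4(-1) - 3(-5) = 19
P[4] = -4(19) - 3(-1) = -73
P[5] = -4(-73) - 3(19) = 235

235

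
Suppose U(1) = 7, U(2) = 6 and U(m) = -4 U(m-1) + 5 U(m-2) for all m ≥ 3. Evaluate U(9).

65111

U(3) = -4(6) + 5(7) = 11
U(4) = -4(11) + 5(6) = -14
U(5) = -4(-14) + 5(11) = 111
U(6) = -4(111) + 5(-14) = -514
U(7) = -4(-514) + 5(111) = 2611
U(8) = -4(2611) + 5(-514) = -13014
U(9) = -4(-13014) + 5(2611) = 65111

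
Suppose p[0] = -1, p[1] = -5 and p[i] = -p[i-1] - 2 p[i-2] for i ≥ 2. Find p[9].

p[2] = -(-5) - 2*(-1) = 7
p[3] = -7 - 2*(-5) = 3
p[4] = -3 - 2*7 = -17
p[5] = -(-17) - 2*3 = 11
p[6] = -11 - 2*(-17) = 23
p[7] = -23 - 2*11 = -45
p[8] = -(-45) - 2*23 = -1
p[9] = -(-1) - 2*(-45) = 91

91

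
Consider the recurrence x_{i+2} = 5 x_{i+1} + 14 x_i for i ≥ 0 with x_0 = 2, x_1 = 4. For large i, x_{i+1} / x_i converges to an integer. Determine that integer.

The characteristic equation is r^2 - 5r - 14 = 0, which factors as (r - 7)(r + 2) = 0.
So the roots are 7 and -2. Since |7| > |-2| and the coefficient of 7^i is non-zero, the ratio tends to 7.

7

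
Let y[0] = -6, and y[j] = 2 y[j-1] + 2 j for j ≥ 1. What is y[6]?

-144

y[1] = 2(-6) + 2 = -10
y[2] = 2(-10) + 4 = -16
y[3] = 2(-16) + 6 = -26
y[4] = 2(-26) + 8 = -44
y[5] = 2(-44) + 10 = -78
y[6] = 2(-78) + 12 = -144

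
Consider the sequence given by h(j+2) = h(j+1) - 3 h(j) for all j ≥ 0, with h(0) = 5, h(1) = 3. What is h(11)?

h(2) = 3 - 3(5) = -12
h(3) = (-12) - 3(3) = -21
h(4) = (-21) - 3(-12) = 15
h(5) = 15 - 3(-21) = 78
h(6) = 78 - 3(15) = 33
h(7) = 33 - 3(78) = -201
h(8) = (-201) - 3(33) = -300
h(9) = (-300) - 3(-201) = 303
h(10) = 303 - 3(-300) = 1203
h(11) = 1203 - 3(303) = 294

294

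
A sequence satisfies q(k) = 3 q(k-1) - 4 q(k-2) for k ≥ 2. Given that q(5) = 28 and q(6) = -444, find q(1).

4

Rearranging, q(k-2) = (q(k) - 3 q(k-1)) / -4.
q(4) = (-444 - 3·28) / -4 = -528/-4 = 132
q(3) = (28 - 3·132) / -4 = -368/-4 = 92
q(2) = (132 - 3·92) / -4 = -144/-4 = 36
q(1) = (92 - 3·36) / -4 = -16/-4 = 4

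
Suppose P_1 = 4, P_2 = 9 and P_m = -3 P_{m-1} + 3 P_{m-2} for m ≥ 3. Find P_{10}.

P_3 = -3*9 + 3*4 = -15
P_4 = -3*(-15) + 3*9 = 72
P_5 = -3*72 + 3*(-15) = -261
P_6 = -3*(-261) + 3*72 = 999
P_7 = -3*999 + 3*(-261) = -3780
P_8 = -3*(-3780) + 3*999 = 14337
P_9 = -3*14337 + 3*(-3780) = -54351
P_{10} = -3*(-54351) + 3*14337 = 206064

206064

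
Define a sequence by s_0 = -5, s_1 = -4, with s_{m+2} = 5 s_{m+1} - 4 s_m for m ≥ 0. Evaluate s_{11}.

1398096

s_2 = 5(-4) - 4(-5) = 0
s_3 = 5(0) - 4(-4) = 16
s_4 = 5(16) - 4(0) = 80
s_5 = 5(80) - 4(16) = 336
s_6 = 5(336) - 4(80) = 1360
s_7 = 5(1360) - 4(336) = 5456
s_8 = 5(5456) - 4(1360) = 21840
s_9 = 5(21840) - 4(5456) = 87376
s_{10} = 5(87376) - 4(21840) = 349520
s_{11} = 5(349520) - 4(87376) = 1398096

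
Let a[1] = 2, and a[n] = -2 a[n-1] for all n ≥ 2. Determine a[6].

-64

a[2] = -2·2 = -4
a[3] = -2·(-4) = 8
a[4] = -2·8 = -16
a[5] = -2·(-16) = 32
a[6] = -2·32 = -64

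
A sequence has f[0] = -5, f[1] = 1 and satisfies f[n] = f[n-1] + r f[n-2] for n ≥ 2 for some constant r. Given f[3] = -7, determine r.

2

f[2] = 1 - 5r
f[3] = 1 - 4r
So 1 - 4r = -7, giving r = 2.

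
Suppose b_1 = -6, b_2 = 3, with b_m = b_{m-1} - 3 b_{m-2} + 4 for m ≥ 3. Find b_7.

b_3 = 3 - 3·(-6) + 4 = 25
b_4 = 25 - 3·3 + 4 = 20
b_5 = 20 - 3·25 + 4 = -51
b_6 = (-51) - 3·20 + 4 = -107
b_7 = (-107) - 3·(-51) + 4 = 50

50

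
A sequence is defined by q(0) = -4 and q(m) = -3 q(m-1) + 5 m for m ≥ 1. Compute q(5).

q(1) = -3*(-4) + 5 = 17
q(2) = -3*17 + 10 = -41
q(3) = -3*(-41) + 15 = 138
q(4) = -3*138 + 20 = -394
q(5) = -3*(-394) + 25 = 1207

1207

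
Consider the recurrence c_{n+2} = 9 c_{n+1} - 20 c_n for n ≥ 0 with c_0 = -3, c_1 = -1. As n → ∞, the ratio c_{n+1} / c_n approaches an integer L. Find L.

5

The characteristic equation is r^2 - 9r + 20 = 0, which factors as (r - 5)(r - 4) = 0.
So the roots are 5 and 4. Since |5| > |4| and the coefficient of 5^n is non-zero, the ratio tends to 5.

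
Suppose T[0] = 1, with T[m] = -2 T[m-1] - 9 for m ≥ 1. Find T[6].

253

T[1] = -2(1) - 9 = -11
T[2] = -2(-11) - 9 = 13
T[3] = -2(13) - 9 = -35
T[4] = -2(-35) - 9 = 61
T[5] = -2(61) - 9 = -131
T[6] = -2(-131) - 9 = 253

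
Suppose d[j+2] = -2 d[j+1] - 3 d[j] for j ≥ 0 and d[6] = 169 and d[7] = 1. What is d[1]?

7

Rearranging, d[j-2] = (d[j] + 2 d[j-1]) / -3.
d[5] = (1 + 2(169)) / -3 = 339/-3 = -113
d[4] = (169 + 2(-113)) / -3 = -57/-3 = 19
d[3] = (-113 + 2(19)) / -3 = -75/-3 = 25
d[2] = (19 + 2(25)) / -3 = 69/-3 = -23
d[1] = (25 + 2(-23)) / -3 = -21/-3 = 7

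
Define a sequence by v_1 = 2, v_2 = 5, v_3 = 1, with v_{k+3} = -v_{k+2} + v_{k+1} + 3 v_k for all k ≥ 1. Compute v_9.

54

v_4 = -1 + 5 + 3·2 = 10
v_5 = -10 + 1 + 3·5 = 6
v_6 = -6 + 10 + 3·1 = 7
v_7 = -7 + 6 + 3·10 = 29
v_8 = -29 + 7 + 3·6 = -4
v_9 = -(-4) + 29 + 3·7 = 54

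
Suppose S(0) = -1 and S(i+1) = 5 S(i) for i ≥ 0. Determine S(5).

S(1) = 5·(-1) = -5
S(2) = 5·(-5) = -25
S(3) = 5·(-25) = -125
S(4) = 5·(-125) = -625
S(5) = 5·(-625) = -3125

-3125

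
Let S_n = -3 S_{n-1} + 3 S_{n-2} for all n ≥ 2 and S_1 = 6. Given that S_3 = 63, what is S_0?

1

Let S_0 = w.
S_2 = -18 + 3w
S_3 = 72 - 9w
So 72 - 9w = 63, giving w = 1.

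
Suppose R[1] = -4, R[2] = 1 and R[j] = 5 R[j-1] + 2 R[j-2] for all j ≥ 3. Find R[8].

R[3] = 5·1 + 2·(-4) = -3
R[4] = 5·(-3) + 2·1 = -13
R[5] = 5·(-13) + 2·(-3) = -71
R[6] = 5·(-71) + 2·(-13) = -381
R[7] = 5·(-381) + 2·(-71) = -2047
R[8] = 5·(-2047) + 2·(-381) = -10997

-10997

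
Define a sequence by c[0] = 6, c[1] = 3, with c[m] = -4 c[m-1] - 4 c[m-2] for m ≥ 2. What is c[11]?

156672

c[2] = -4*3 - 4*6 = -36
c[3] = -4*(-36) - 4*3 = 132
c[4] = -4*132 - 4*(-36) = -384
c[5] = -4*(-384) - 4*132 = 1008
c[6] = -4*1008 - 4*(-384) = -2496
c[7] = -4*(-2496) - 4*1008 = 5952
c[8] = -4*5952 - 4*(-2496) = -13824
c[9] = -4*(-13824) - 4*5952 = 31488
c[10] = -4*31488 - 4*(-13824) = -70656
c[11] = -4*(-70656) - 4*31488 = 156672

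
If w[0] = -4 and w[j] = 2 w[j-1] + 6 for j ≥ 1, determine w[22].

The fixed point is 6/(1 - 2) = -6, so w[j] + 6 = 2(w[j-1] + 6).
Hence w[j] = 2·2^j - 6.
w[22] = 2·2^{22} - 6 = 2·4194304 - 6 = 8388602.

8388602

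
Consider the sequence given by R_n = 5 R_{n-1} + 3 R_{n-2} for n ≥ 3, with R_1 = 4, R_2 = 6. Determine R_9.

1193514

R_3 = 5*6 + 3*4 = 42
R_4 = 5*42 + 3*6 = 228
R_5 = 5*228 + 3*42 = 1266
R_6 = 5*1266 + 3*228 = 7014
R_7 = 5*7014 + 3*1266 = 38868
R_8 = 5*38868 + 3*7014 = 215382
R_9 = 5*215382 + 3*38868 = 1193514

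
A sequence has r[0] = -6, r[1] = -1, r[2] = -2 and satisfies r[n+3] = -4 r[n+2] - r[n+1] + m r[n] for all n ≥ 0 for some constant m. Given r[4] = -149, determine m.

-5

r[3] = 9 - 6m
r[4] = -34 + 23m
So -34 + 23m = -149, giving m = -5.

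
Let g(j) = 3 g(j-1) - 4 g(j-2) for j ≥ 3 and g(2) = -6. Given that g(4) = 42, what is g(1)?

-6

Let g(1) = z.
g(3) = -18 - 4z
g(4) = -30 - 12z
So -30 - 12z = 42, giving z = -6.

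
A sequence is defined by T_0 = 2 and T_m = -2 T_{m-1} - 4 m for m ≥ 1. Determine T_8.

T_1 = -2*2 - 4 = -8
T_2 = -2*(-8) - 8 = 8
T_3 = -2*8 - 12 = -28
T_4 = -2*(-28) - 16 = 40
T_5 = -2*40 - 20 = -100
T_6 = -2*(-100) - 24 = 176
T_7 = -2*176 - 28 = -380
T_8 = -2*(-380) - 32 = 728

728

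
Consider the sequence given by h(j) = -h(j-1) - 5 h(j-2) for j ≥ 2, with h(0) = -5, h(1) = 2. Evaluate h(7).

h(2) = -2 - 5·(-5) = 23
h(3) = -23 - 5·2 = -33
h(4) = -(-33) - 5·23 = -82
h(5) = -(-82) - 5·(-33) = 247
h(6) = -247 - 5·(-82) = 163
h(7) = -163 - 5·247 = -1398

-1398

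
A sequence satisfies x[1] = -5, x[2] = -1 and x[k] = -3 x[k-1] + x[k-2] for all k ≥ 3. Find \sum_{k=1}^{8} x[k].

x[3] = -3(-1) + (-5) = -2
x[4] = -3(-2) + (-1) = 5
x[5] = -3(5) + (-2) = -17
x[6] = -3(-17) + 5 = 56
x[7] = -3(56) + (-17) = -185
x[8] = -3(-185) + 56 = 611
Sum = (-5) + (-1) + (-2) + 5 + (-17) + 56 + (-185) + 611 = 462

462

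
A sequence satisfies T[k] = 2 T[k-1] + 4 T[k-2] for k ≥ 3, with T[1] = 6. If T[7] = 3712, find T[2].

Let T[2] = y.
T[3] = 24 + 2y
T[4] = 48 + 8y
T[5] = 192 + 24y
T[6] = 576 + 80y
T[7] = 1920 + 256y
So 1920 + 256y = 3712, giving y = 7.

7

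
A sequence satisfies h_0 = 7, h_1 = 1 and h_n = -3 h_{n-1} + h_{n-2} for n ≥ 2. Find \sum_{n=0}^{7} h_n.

h_2 = -3·1 + 7 = 4
h_3 = -3·4 + 1 = -11
h_4 = -3·(-11) + 4 = 37
h_5 = -3·37 + (-11) = -122
h_6 = -3·(-122) + 37 = 403
h_7 = -3·403 + (-122) = -1331
Sum = 7 + 1 + 4 + (-11) + 37 + (-122) + 403 + (-1331) = -1012

-1012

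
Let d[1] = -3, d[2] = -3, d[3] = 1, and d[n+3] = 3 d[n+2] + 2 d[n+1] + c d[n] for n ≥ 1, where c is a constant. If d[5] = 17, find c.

-2

d[4] = -3 - 3c
d[5] = -7 - 12c
So -7 - 12c = 17, giving c = -2.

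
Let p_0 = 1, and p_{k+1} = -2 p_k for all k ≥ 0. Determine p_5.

p_1 = -2*1 = -2
p_2 = -2*(-2) = 4
p_3 = -2*4 = -8
p_4 = -2*(-8) = 16
p_5 = -2*16 = -32

-32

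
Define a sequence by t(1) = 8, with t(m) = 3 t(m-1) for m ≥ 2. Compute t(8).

t(2) = 3·8 = 24
t(3) = 3·24 = 72
t(4) = 3·72 = 216
t(5) = 3·216 = 648
t(6) = 3·648 = 1944
t(7) = 3·1944 = 5832
t(8) = 3·5832 = 17496

17496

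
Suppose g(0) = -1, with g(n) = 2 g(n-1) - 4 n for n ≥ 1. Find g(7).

-1116

g(1) = 2(-1) - 4 = -6
g(2) = 2(-6) - 8 = -20
g(3) = 2(-20) - 12 = -52
g(4) = 2(-52) - 16 = -120
g(5) = 2(-120) - 20 = -260
g(6) = 2(-260) - 24 = -544
g(7) = 2(-544) - 28 = -1116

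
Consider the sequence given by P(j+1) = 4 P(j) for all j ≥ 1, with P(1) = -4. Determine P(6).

-4096

P(2) = 4(-4) = -16
P(3) = 4(-16) = -64
P(4) = 4(-64) = -256
P(5) = 4(-256) = -1024
P(6) = 4(-1024) = -4096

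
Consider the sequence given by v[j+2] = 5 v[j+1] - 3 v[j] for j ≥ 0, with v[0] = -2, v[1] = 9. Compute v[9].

1457364

v[2] = 5(9) - 3(-2) = 51
v[3] = 5(51) - 3(9) = 228
v[4] = 5(228) - 3(51) = 987
v[5] = 5(987) - 3(228) = 4251
v[6] = 5(4251) - 3(987) = 18294
v[7] = 5(18294) - 3(4251) = 78717
v[8] = 5(78717) - 3(18294) = 338703
v[9] = 5(338703) - 3(78717) = 1457364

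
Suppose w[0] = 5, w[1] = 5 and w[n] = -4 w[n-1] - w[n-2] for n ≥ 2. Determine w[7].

w[2] = -4*5 - 5 = -25
w[3] = -4*(-25) - 5 = 95
w[4] = -4*95 - (-25) = -355
w[5] = -4*(-355) - 95 = 1325
w[6] = -4*1325 - (-355) = -4945
w[7] = -4*(-4945) - 1325 = 18455

18455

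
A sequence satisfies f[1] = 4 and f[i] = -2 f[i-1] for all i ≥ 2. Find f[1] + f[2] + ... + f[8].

-340

f[2] = -2*4 = -8
f[3] = -2*(-8) = 16
f[4] = -2*16 = -32
f[5] = -2*(-32) = 64
f[6] = -2*64 = -128
f[7] = -2*(-128) = 256
f[8] = -2*256 = -512
Sum = 4 + (-8) + 16 + (-32) + 64 + (-128) + 256 + (-512) = -340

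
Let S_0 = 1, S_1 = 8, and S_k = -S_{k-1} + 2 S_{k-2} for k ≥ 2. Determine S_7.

S_2 = -8 + 2*1 = -6
S_3 = -(-6) + 2*8 = 22
S_4 = -22 + 2*(-6) = -34
S_5 = -(-34) + 2*22 = 78
S_6 = -78 + 2*(-34) = -146
S_7 = -(-146) + 2*78 = 302

302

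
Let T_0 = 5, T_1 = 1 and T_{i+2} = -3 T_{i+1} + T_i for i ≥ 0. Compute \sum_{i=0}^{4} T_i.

20

T_2 = -3(1) + 5 = 2
T_3 = -3(2) + 1 = -5
T_4 = -3(-5) + 2 = 17
Sum = 5 + 1 + 2 + (-5) + 17 = 20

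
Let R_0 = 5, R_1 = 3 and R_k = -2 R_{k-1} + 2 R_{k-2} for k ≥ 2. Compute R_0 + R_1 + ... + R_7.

-142

R_2 = -2·3 + 2·5 = 4
R_3 = -2·4 + 2·3 = -2
R_4 = -2·(-2) + 2·4 = 12
R_5 = -2·12 + 2·(-2) = -28
R_6 = -2·(-28) + 2·12 = 80
R_7 = -2·80 + 2·(-28) = -216
Sum = 5 + 3 + 4 + (-2) + 12 + (-28) + 80 + (-216) = -142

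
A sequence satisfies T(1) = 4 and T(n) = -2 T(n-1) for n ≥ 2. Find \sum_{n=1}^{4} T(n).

T(2) = -2·4 = -8
T(3) = -2·(-8) = 16
T(4) = -2·16 = -32
Sum = 4 + (-8) + 16 + (-32) = -20

-20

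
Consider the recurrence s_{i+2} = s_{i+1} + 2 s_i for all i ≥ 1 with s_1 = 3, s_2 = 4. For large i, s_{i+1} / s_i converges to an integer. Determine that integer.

The characteristic equation is r^2 - r - 2 = 0, which factors as (r - 2)(r + 1) = 0.
So the roots are 2 and -1. Since |2| > |-1| and the coefficient of 2^i is non-zero, the ratio tends to 2.

2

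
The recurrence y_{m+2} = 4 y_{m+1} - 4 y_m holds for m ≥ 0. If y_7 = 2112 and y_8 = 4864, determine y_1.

Rearranging, y_{m-2} = (y_m - 4 y_{m-1}) / -4.
y_6 = (4864 - 4·2112) / -4 = -3584/-4 = 896
y_5 = (2112 - 4·896) / -4 = -1472/-4 = 368
y_4 = (896 - 4·368) / -4 = -576/-4 = 144
y_3 = (368 - 4·144) / -4 = -208/-4 = 52
y_2 = (144 - 4·52) / -4 = -64/-4 = 16
y_1 = (52 - 4·16) / -4 = -12/-4 = 3

3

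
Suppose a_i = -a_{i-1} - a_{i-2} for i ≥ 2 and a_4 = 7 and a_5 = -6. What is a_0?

-1

Rearranging, a_{i-2} = -(a_i + a_{i-1}).
a_3 = -(-6 + 7) = -1
a_2 = -(7 + (-1)) = -6
a_1 = -(-1 + (-6)) = 7
a_0 = -(-6 + 7) = -1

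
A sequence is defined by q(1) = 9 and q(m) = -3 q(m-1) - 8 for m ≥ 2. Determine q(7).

q(2) = -3(9) - 8 = -35
q(3) = -3(-35) - 8 = 97
q(4) = -3(97) - 8 = -299
q(5) = -3(-299) - 8 = 889
q(6) = -3(889) - 8 = -2675
q(7) = -3(-2675) - 8 = 8017

8017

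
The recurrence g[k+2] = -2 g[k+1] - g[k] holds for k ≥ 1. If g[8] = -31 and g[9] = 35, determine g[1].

3

Rearranging, g[k-2] = -(g[k] + 2 g[k-1]).
g[7] = -(35 + 2*(-31)) = 27
g[6] = -(-31 + 2*27) = -23
g[5] = -(27 + 2*(-23)) = 19
g[4] = -(-23 + 2*19) = -15
g[3] = -(19 + 2*(-15)) = 11
g[2] = -(-15 + 2*11) = -7
g[1] = -(11 + 2*(-7)) = 3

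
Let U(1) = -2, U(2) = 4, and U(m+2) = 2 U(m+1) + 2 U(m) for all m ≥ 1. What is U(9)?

U(3) = 2(4) + 2(-2) = 4
U(4) = 2(4) + 2(4) = 16
U(5) = 2(16) + 2(4) = 40
U(6) = 2(40) + 2(16) = 112
U(7) = 2(112) + 2(40) = 304
U(8) = 2(304) + 2(112) = 832
U(9) = 2(832) + 2(304) = 2272

2272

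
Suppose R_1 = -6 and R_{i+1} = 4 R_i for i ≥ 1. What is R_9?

-393216

R_2 = 4(-6) = -24
R_3 = 4(-24) = -96
R_4 = 4(-96) = -384
R_5 = 4(-384) = -1536
R_6 = 4(-1536) = -6144
R_7 = 4(-6144) = -24576
R_8 = 4(-24576) = -98304
R_9 = 4(-98304) = -393216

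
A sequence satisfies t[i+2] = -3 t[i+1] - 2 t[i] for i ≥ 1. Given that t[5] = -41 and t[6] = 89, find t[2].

Rearranging, t[i-2] = (t[i] + 3 t[i-1]) / -2.
t[4] = (89 + 3(-41)) / -2 = -34/-2 = 17
t[3] = (-41 + 3(17)) / -2 = 10/-2 = -5
t[2] = (17 + 3(-5)) / -2 = 2/-2 = -1

-1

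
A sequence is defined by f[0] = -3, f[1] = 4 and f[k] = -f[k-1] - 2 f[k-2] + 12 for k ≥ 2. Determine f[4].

f[2] = -4 - 2·(-3) + 12 = 14
f[3] = -14 - 2·4 + 12 = -10
f[4] = -(-10) - 2·14 + 12 = -6

-6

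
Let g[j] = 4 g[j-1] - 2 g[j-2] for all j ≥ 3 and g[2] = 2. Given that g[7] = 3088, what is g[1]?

-6

Let g[1] = x.
g[3] = 8 - 2x
g[4] = 28 - 8x
g[5] = 96 - 28x
g[6] = 328 - 96x
g[7] = 1120 - 328x
So 1120 - 328x = 3088, giving x = -6.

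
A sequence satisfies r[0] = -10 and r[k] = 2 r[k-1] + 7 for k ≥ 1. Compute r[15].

-98311

The fixed point is 7/(1 - 2) = -7, so r[k] + 7 = 2(r[k-1] + 7).
Hence r[k] = -3·2^k - 7.
r[15] = -3·2^{15} - 7 = -3·32768 - 7 = -98311.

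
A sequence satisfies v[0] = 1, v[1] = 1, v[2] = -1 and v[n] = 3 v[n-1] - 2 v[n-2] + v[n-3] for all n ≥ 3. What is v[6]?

v[3] = 3*(-1) - 2*1 + 1 = -4
v[4] = 3*(-4) - 2*(-1) + 1 = -9
v[5] = 3*(-9) - 2*(-4) + (-1) = -20
v[6] = 3*(-20) - 2*(-9) + (-4) = -46

-46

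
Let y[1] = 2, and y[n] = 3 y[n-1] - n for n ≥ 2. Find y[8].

1645

y[2] = 3·2 - 2 = 4
y[3] = 3·4 - 3 = 9
y[4] = 3·9 - 4 = 23
y[5] = 3·23 - 5 = 64
y[6] = 3·64 - 6 = 186
y[7] = 3·186 - 7 = 551
y[8] = 3·551 - 8 = 1645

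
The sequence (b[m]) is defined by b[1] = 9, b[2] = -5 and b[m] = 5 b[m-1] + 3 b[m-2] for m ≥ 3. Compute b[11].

b[3] = 5·(-5) + 3·9 = 2
b[4] = 5·2 + 3·(-5) = -5
b[5] = 5·(-5) + 3·2 = -19
b[6] = 5·(-19) + 3·(-5) = -110
b[7] = 5·(-110) + 3·(-19) = -607
b[8] = 5·(-607) + 3·(-110) = -3365
b[9] = 5·(-3365) + 3·(-607) = -18646
b[10] = 5·(-18646) + 3·(-3365) = -103325
b[11] = 5·(-103325) + 3·(-18646) = -572563

-572563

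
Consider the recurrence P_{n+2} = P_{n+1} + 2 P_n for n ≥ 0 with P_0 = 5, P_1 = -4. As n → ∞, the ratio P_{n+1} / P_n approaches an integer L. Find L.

The characteristic equation is r^2 - r - 2 = 0, which factors as (r - 2)(r + 1) = 0.
So the roots are 2 and -1. Since |2| > |-1| and the coefficient of 2^n is non-zero, the ratio tends to 2.

2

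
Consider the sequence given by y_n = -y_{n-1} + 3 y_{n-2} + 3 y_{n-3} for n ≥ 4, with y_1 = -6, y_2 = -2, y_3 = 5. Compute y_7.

137

y_4 = -5 + 3*(-2) + 3*(-6) = -29
y_5 = -(-29) + 3*5 + 3*(-2) = 38
y_6 = -38 + 3*(-29) + 3*5 = -110
y_7 = -(-110) + 3*38 + 3*(-29) = 137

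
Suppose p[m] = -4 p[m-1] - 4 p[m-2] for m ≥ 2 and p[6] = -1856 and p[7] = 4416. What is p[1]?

Rearranging, p[m-2] = (p[m] + 4 p[m-1]) / -4.
p[5] = (4416 + 4(-1856)) / -4 = -3008/-4 = 752
p[4] = (-1856 + 4(752)) / -4 = 1152/-4 = -288
p[3] = (752 + 4(-288)) / -4 = -400/-4 = 100
p[2] = (-288 + 4(100)) / -4 = 112/-4 = -28
p[1] = (100 + 4(-28)) / -4 = -12/-4 = 3

3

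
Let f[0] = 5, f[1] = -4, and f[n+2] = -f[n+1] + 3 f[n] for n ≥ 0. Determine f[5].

-181

f[2] = -(-4) + 3·5 = 19
f[3] = -19 + 3·(-4) = -31
f[4] = -(-31) + 3·19 = 88
f[5] = -88 + 3·(-31) = -181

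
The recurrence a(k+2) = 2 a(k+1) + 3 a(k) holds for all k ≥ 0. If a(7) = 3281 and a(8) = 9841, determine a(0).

1

Rearranging, a(k-2) = (a(k) - 2 a(k-1)) / 3.
a(6) = (9841 - 2·3281) / 3 = 3279/3 = 1093
a(5) = (3281 - 2·1093) / 3 = 1095/3 = 365
a(4) = (1093 - 2·365) / 3 = 363/3 = 121
a(3) = (365 - 2·121) / 3 = 123/3 = 41
a(2) = (121 - 2·41) / 3 = 39/3 = 13
a(1) = (41 - 2·13) / 3 = 15/3 = 5
a(0) = (13 - 2·5) / 3 = 3/3 = 1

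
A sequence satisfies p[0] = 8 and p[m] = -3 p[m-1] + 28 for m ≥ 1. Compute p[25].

The fixed point is 28/(1 + 3) = 7, so p[m] - 7 = -3(p[m-1] - 7).
Hence p[m] = 1·(-3)^m + 7.
p[25] = 1·(-3)^{25} + 7 = 1·-847288609443 + 7 = -847288609436.

-847288609436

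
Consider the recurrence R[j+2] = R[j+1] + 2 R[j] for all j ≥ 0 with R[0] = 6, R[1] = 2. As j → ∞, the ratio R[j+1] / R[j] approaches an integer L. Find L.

2

The characteristic equation is r^2 - r - 2 = 0, which factors as (r - 2)(r + 1) = 0.
So the roots are 2 and -1. Since |2| > |-1| and the coefficient of 2^j is non-zero, the ratio tends to 2.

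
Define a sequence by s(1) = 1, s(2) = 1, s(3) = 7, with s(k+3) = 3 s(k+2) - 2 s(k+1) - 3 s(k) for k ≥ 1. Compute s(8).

s(4) = 3(7) - 2(1) - 3(1) = 16
s(5) = 3(16) - 2(7) - 3(1) = 31
s(6) = 3(31) - 2(16) - 3(7) = 40
s(7) = 3(40) - 2(31) - 3(16) = 10
s(8) = 3(10) - 2(40) - 3(31) = -143

-143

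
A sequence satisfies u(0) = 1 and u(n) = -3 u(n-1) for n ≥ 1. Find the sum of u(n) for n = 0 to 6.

u(1) = -3(1) = -3
u(2) = -3(-3) = 9
u(3) = -3(9) = -27
u(4) = -3(-27) = 81
u(5) = -3(81) = -243
u(6) = -3(-243) = 729
Sum = 1 + (-3) + 9 + (-27) + 81 + (-243) + 729 = 547

547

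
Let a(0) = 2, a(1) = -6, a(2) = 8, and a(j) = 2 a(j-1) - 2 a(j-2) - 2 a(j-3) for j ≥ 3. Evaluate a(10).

1232

a(3) = 2*8 - 2*(-6) - 2*2 = 24
a(4) = 2*24 - 2*8 - 2*(-6) = 44
a(5) = 2*44 - 2*24 - 2*8 = 24
a(6) = 2*24 - 2*44 - 2*24 = -88
a(7) = 2*(-88) - 2*24 - 2*44 = -312
a(8) = 2*(-312) - 2*(-88) - 2*24 = -496
a(9) = 2*(-496) - 2*(-312) - 2*(-88) = -192
a(10) = 2*(-192) - 2*(-496) - 2*(-312) = 1232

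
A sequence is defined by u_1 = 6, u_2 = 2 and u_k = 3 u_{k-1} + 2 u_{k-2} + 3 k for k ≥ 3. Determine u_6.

u_3 = 3(2) + 2(6) + 9 = 27
u_4 = 3(27) + 2(2) + 12 = 97
u_5 = 3(97) + 2(27) + 15 = 360
u_6 = 3(360) + 2(97) + 18 = 1292

1292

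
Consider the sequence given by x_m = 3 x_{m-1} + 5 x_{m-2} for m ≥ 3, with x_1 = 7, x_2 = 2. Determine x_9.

x_3 = 3*2 + 5*7 = 41
x_4 = 3*41 + 5*2 = 133
x_5 = 3*133 + 5*41 = 604
x_6 = 3*604 + 5*133 = 2477
x_7 = 3*2477 + 5*604 = 10451
x_8 = 3*10451 + 5*2477 = 43738
x_9 = 3*43738 + 5*10451 = 183469

183469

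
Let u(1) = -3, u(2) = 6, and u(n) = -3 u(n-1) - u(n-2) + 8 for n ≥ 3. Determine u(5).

-54

u(3) = -3·6 - (-3) + 8 = -7
u(4) = -3·(-7) - 6 + 8 = 23
u(5) = -3·23 - (-7) + 8 = -54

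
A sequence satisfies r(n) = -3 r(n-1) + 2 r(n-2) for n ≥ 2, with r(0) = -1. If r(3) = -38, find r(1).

-4

Let r(1) = y.
r(2) = -2 - 3y
r(3) = 6 + 11y
So 6 + 11y = -38, giving y = -4.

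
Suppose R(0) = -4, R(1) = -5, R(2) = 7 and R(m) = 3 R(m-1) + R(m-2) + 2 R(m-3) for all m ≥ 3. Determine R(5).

R(3) = 3*7 + (-5) + 2*(-4) = 8
R(4) = 3*8 + 7 + 2*(-5) = 21
R(5) = 3*21 + 8 + 2*7 = 85

85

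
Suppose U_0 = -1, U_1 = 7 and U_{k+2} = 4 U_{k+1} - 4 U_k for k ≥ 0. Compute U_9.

20224

U_2 = 4·7 - 4·(-1) = 32
U_3 = 4·32 - 4·7 = 100
U_4 = 4·100 - 4·32 = 272
U_5 = 4·272 - 4·100 = 688
U_6 = 4·688 - 4·272 = 1664
U_7 = 4·1664 - 4·688 = 3904
U_8 = 4·3904 - 4·1664 = 8960
U_9 = 4·8960 - 4·3904 = 20224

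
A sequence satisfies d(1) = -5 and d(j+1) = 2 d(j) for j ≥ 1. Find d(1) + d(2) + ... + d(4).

d(2) = 2*(-5) = -10
d(3) = 2*(-10) = -20
d(4) = 2*(-20) = -40
Sum = (-5) + (-10) + (-20) + (-40) = -75

-75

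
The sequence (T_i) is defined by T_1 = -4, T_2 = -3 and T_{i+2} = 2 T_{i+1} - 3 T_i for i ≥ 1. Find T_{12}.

525

T_3 = 2·(-3) - 3·(-4) = 6
T_4 = 2·6 - 3·(-3) = 21
T_5 = 2·21 - 3·6 = 24
T_6 = 2·24 - 3·21 = -15
T_7 = 2·(-15) - 3·24 = -102
T_8 = 2·(-102) - 3·(-15) = -159
T_9 = 2·(-159) - 3·(-102) = -12
T_{10} = 2·(-12) - 3·(-159) = 453
T_{11} = 2·453 - 3·(-12) = 942
T_{12} = 2·942 - 3·453 = 525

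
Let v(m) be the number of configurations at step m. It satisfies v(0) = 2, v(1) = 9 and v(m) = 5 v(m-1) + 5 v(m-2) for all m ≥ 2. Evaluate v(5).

v(2) = 5·9 + 5·2 = 55
v(3) = 5·55 + 5·9 = 320
v(4) = 5·320 + 5·55 = 1875
v(5) = 5·1875 + 5·320 = 10975

10975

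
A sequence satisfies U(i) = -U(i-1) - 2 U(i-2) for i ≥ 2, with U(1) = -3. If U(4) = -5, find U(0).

2

Let U(0) = v.
U(2) = 3 - 2v
U(3) = 3 + 2v
U(4) = -9 + 2v
So -9 + 2v = -5, giving v = 2.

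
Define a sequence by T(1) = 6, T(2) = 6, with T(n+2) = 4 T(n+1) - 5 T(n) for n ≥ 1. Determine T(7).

-966

T(3) = 4*6 - 5*6 = -6
T(4) = 4*(-6) - 5*6 = -54
T(5) = 4*(-54) - 5*(-6) = -186
T(6) = 4*(-186) - 5*(-54) = -474
T(7) = 4*(-474) - 5*(-186) = -966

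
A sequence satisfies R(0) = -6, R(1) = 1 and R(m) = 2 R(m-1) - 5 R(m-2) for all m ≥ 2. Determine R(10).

R(2) = 2·1 - 5·(-6) = 32
R(3) = 2·32 - 5·1 = 59
R(4) = 2·59 - 5·32 = -42
R(5) = 2·(-42) - 5·59 = -379
R(6) = 2·(-379) - 5·(-42) = -548
R(7) = 2·(-548) - 5·(-379) = 799
R(8) = 2·799 - 5·(-548) = 4338
R(9) = 2·4338 - 5·799 = 4681
R(10) = 2·4681 - 5·4338 = -12328

-12328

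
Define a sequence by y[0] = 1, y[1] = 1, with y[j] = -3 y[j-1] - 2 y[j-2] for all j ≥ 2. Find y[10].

-2045

y[2] = -3*1 - 2*1 = -5
y[3] = -3*(-5) - 2*1 = 13
y[4] = -3*13 - 2*(-5) = -29
y[5] = -3*(-29) - 2*13 = 61
y[6] = -3*61 - 2*(-29) = -125
y[7] = -3*(-125) - 2*61 = 253
y[8] = -3*253 - 2*(-125) = -509
y[9] = -3*(-509) - 2*253 = 1021
y[10] = -3*1021 - 2*(-509) = -2045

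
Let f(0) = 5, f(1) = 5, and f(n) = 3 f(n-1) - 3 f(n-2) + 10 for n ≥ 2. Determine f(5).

100

f(2) = 3(5) - 3(5) + 10 = 10
f(3) = 3(10) - 3(5) + 10 = 25
f(4) = 3(25) - 3(10) + 10 = 55
f(5) = 3(55) - 3(25) + 10 = 100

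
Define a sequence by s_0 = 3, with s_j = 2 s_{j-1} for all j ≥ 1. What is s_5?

96

s_1 = 2(3) = 6
s_2 = 2(6) = 12
s_3 = 2(12) = 24
s_4 = 2(24) = 48
s_5 = 2(48) = 96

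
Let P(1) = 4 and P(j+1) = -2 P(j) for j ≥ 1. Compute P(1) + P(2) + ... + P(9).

684

P(2) = -2·4 = -8
P(3) = -2·(-8) = 16
P(4) = -2·16 = -32
P(5) = -2·(-32) = 64
P(6) = -2·64 = -128
P(7) = -2·(-128) = 256
P(8) = -2·256 = -512
P(9) = -2·(-512) = 1024
Sum = 4 + (-8) + 16 + (-32) + 64 + (-128) + 256 + (-512) + 1024 = 684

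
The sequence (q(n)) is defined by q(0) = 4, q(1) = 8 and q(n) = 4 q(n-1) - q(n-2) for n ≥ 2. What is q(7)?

q(2) = 4·8 - 4 = 28
q(3) = 4·28 - 8 = 104
q(4) = 4·104 - 28 = 388
q(5) = 4·388 - 104 = 1448
q(6) = 4·1448 - 388 = 5404
q(7) = 4·5404 - 1448 = 20168

20168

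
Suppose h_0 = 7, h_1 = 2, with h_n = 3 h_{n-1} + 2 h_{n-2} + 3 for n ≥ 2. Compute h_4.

h_2 = 3(2) + 2(7) + 3 = 23
h_3 = 3(23) + 2(2) + 3 = 76
h_4 = 3(76) + 2(23) + 3 = 277

277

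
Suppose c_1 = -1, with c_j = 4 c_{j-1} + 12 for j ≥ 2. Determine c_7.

12284

c_2 = 4·(-1) + 12 = 8
c_3 = 4·8 + 12 = 44
c_4 = 4·44 + 12 = 188
c_5 = 4·188 + 12 = 764
c_6 = 4·764 + 12 = 3068
c_7 = 4·3068 + 12 = 12284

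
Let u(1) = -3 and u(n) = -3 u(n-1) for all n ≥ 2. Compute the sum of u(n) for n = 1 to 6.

546

u(2) = -3(-3) = 9
u(3) = -3(9) = -27
u(4) = -3(-27) = 81
u(5) = -3(81) = -243
u(6) = -3(-243) = 729
Sum = (-3) + 9 + (-27) + 81 + (-243) + 729 = 546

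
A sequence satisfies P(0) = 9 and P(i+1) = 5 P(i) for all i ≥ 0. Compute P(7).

P(1) = 5*9 = 45
P(2) = 5*45 = 225
P(3) = 5*225 = 1125
P(4) = 5*1125 = 5625
P(5) = 5*5625 = 28125
P(6) = 5*28125 = 140625
P(7) = 5*140625 = 703125

703125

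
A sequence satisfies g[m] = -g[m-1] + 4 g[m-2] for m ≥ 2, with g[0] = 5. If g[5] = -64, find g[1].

Let g[1] = x.
g[2] = 20 - x
g[3] = -20 + 5x
g[4] = 100 - 9x
g[5] = -180 + 29x
So -180 + 29x = -64, giving x = 4.

4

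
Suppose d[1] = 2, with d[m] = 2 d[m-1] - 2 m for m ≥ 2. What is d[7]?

-238

d[2] = 2·2 - 4 = 0
d[3] = 2·0 - 6 = -6
d[4] = 2·(-6) - 8 = -20
d[5] = 2·(-20) - 10 = -50
d[6] = 2·(-50) - 12 = -112
d[7] = 2·(-112) - 14 = -238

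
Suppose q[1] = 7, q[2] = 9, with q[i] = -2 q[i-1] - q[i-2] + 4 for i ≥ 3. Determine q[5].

q[3] = -2*9 - 7 + 4 = -21
q[4] = -2*(-21) - 9 + 4 = 37
q[5] = -2*37 - (-21) + 4 = -49

-49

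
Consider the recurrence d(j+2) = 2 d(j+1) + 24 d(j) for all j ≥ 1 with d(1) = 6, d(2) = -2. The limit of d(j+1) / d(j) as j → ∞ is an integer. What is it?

6

The characteristic equation is r^2 - 2r - 24 = 0, which factors as (r - 6)(r + 4) = 0.
So the roots are 6 and -4. Since |6| > |-4| and the coefficient of 6^j is non-zero, the ratio tends to 6.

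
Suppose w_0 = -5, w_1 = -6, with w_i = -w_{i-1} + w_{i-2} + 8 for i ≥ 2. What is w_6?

55

w_2 = -(-6) + (-5) + 8 = 9
w_3 = -9 + (-6) + 8 = -7
w_4 = -(-7) + 9 + 8 = 24
w_5 = -24 + (-7) + 8 = -23
w_6 = -(-23) + 24 + 8 = 55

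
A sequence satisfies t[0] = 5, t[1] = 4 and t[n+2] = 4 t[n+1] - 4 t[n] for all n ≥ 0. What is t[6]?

t[2] = 4·4 - 4·5 = -4
t[3] = 4·(-4) - 4·4 = -32
t[4] = 4·(-32) - 4·(-4) = -112
t[5] = 4·(-112) - 4·(-32) = -320
t[6] = 4·(-320) - 4·(-112) = -832

-832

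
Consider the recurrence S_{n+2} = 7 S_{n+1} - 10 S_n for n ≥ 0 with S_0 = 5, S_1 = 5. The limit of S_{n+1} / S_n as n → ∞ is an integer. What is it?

5

The characteristic equation is r^2 - 7r + 10 = 0, which factors as (r - 5)(r - 2) = 0.
So the roots are 5 and 2. Since |5| > |2| and the coefficient of 5^n is non-zero, the ratio tends to 5.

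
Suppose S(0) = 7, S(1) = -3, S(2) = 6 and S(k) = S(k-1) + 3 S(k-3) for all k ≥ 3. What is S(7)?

S(3) = 6 + 3*7 = 27
S(4) = 27 + 3*(-3) = 18
S(5) = 18 + 3*6 = 36
S(6) = 36 + 3*27 = 117
S(7) = 117 + 3*18 = 171

171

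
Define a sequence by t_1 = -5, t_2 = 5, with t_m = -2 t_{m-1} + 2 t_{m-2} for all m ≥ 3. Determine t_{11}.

t_3 = -2*5 + 2*(-5) = -20
t_4 = -2*(-20) + 2*5 = 50
t_5 = -2*50 + 2*(-20) = -140
t_6 = -2*(-140) + 2*50 = 380
t_7 = -2*380 + 2*(-140) = -1040
t_8 = -2*(-1040) + 2*380 = 2840
t_9 = -2*2840 + 2*(-1040) = -7760
t_{10} = -2*(-7760) + 2*2840 = 21200
t_{11} = -2*21200 + 2*(-7760) = -57920

-57920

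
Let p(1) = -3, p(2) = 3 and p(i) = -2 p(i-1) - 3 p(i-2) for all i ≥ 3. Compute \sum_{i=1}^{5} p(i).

9

p(3) = -2*3 - 3*(-3) = 3
p(4) = -2*3 - 3*3 = -15
p(5) = -2*(-15) - 3*3 = 21
Sum = (-3) + 3 + 3 + (-15) + 21 = 9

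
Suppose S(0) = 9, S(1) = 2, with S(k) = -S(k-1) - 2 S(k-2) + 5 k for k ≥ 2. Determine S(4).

S(2) = -2 - 2*9 + 10 = -10
S(3) = -(-10) - 2*2 + 15 = 21
S(4) = -21 - 2*(-10) + 20 = 19

19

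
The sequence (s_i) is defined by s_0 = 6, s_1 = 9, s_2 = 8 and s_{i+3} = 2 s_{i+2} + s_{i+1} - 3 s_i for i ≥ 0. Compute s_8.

s_3 = 2(8) + 9 - 3(6) = 7
s_4 = 2(7) + 8 - 3(9) = -5
s_5 = 2(-5) + 7 - 3(8) = -27
s_6 = 2(-27) + (-5) - 3(7) = -80
s_7 = 2(-80) + (-27) - 3(-5) = -172
s_8 = 2(-172) + (-80) - 3(-27) = -343

-343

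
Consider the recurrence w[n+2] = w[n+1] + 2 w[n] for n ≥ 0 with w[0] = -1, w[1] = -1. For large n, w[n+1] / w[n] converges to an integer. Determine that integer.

The characteristic equation is r^2 - r - 2 = 0, which factors as (r - 2)(r + 1) = 0.
So the roots are 2 and -1. Since |2| > |-1| and the coefficient of 2^n is non-zero, the ratio tends to 2.

2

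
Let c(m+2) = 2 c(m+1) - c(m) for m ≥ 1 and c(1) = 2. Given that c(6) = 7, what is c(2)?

3

Let c(2) = y.
c(3) = -2 + 2y
c(4) = -4 + 3y
c(5) = -6 + 4y
c(6) = -8 + 5y
So -8 + 5y = 7, giving y = 3.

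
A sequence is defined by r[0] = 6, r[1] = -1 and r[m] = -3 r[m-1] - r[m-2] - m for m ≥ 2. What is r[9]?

4567

r[2] = -3·(-1) - 6 - 2 = -5
r[3] = -3·(-5) - (-1) - 3 = 13
r[4] = -3·13 - (-5) - 4 = -38
r[5] = -3·(-38) - 13 - 5 = 96
r[6] = -3·96 - (-38) - 6 = -256
r[7] = -3·(-256) - 96 - 7 = 665
r[8] = -3·665 - (-256) - 8 = -1747
r[9] = -3·(-1747) - 665 - 9 = 4567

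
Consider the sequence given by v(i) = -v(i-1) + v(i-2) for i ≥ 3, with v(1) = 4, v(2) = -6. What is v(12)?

v(3) = -(-6) + 4 = 10
v(4) = -10 + (-6) = -16
v(5) = -(-16) + 10 = 26
v(6) = -26 + (-16) = -42
v(7) = -(-42) + 26 = 68
v(8) = -68 + (-42) = -110
v(9) = -(-110) + 68 = 178
v(10) = -178 + (-110) = -288
v(11) = -(-288) + 178 = 466
v(12) = -466 + (-288) = -754

-754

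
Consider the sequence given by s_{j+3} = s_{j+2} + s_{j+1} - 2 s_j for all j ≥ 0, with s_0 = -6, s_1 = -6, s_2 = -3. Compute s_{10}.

-60

s_3 = (-3) + (-6) - 2*(-6) = 3
s_4 = 3 + (-3) - 2*(-6) = 12
s_5 = 12 + 3 - 2*(-3) = 21
s_6 = 21 + 12 - 2*3 = 27
s_7 = 27 + 21 - 2*12 = 24
s_8 = 24 + 27 - 2*21 = 9
s_9 = 9 + 24 - 2*27 = -21
s_{10} = (-21) + 9 - 2*24 = -60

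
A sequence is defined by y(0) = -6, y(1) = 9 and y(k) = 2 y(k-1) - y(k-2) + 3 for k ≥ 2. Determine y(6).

y(2) = 2(9) - (-6) + 3 = 27
y(3) = 2(27) - 9 + 3 = 48
y(4) = 2(48) - 27 + 3 = 72
y(5) = 2(72) - 48 + 3 = 99
y(6) = 2(99) - 72 + 3 = 129

129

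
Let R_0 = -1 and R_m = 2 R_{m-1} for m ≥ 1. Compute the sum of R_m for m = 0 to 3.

-15

R_1 = 2·(-1) = -2
R_2 = 2·(-2) = -4
R_3 = 2·(-4) = -8
Sum = (-1) + (-2) + (-4) + (-8) = -15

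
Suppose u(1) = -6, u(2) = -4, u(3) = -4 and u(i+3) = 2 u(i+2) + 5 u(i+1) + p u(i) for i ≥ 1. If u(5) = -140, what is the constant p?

u(4) = -28 - 6p
u(5) = -76 - 16p
So -76 - 16p = -140, giving p = 4.

4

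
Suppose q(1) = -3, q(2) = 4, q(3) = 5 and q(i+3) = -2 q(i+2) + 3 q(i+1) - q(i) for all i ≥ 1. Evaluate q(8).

59

q(4) = -2*5 + 3*4 - (-3) = 5
q(5) = -2*5 + 3*5 - 4 = 1
q(6) = -2*1 + 3*5 - 5 = 8
q(7) = -2*8 + 3*1 - 5 = -18
q(8) = -2*(-18) + 3*8 - 1 = 59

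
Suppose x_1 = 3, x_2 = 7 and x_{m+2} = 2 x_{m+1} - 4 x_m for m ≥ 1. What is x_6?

-16

x_3 = 2·7 - 4·3 = 2
x_4 = 2·2 - 4·7 = -24
x_5 = 2·(-24) - 4·2 = -56
x_6 = 2·(-56) - 4·(-24) = -16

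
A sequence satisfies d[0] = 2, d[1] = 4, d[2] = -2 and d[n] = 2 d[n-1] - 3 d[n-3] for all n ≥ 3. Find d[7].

-76

d[3] = 2·(-2) - 3·2 = -10
d[4] = 2·(-10) - 3·4 = -32
d[5] = 2·(-32) - 3·(-2) = -58
d[6] = 2·(-58) - 3·(-10) = -86
d[7] = 2·(-86) - 3·(-32) = -76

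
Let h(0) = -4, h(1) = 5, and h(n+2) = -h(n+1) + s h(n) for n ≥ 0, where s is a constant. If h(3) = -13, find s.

h(2) = -5 - 4s
h(3) = 5 + 9s
So 5 + 9s = -13, giving s = -2.

-2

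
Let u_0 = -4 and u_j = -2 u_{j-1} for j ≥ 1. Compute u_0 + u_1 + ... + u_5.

u_1 = -2(-4) = 8
u_2 = -2(8) = -16
u_3 = -2(-16) = 32
u_4 = -2(32) = -64
u_5 = -2(-64) = 128
Sum = (-4) + 8 + (-16) + 32 + (-64) + 128 = 84

84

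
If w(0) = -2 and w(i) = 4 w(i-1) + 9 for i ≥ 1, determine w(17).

The fixed point is 9/(1 - 4) = -3, so w(i) + 3 = 4(w(i-1) + 3).
Hence w(i) = 1·4^i - 3.
w(17) = 1·4^{17} - 3 = 1·17179869184 - 3 = 17179869181.

17179869181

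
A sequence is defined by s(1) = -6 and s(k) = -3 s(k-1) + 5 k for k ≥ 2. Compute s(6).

s(2) = -3·(-6) + 10 = 28
s(3) = -3·28 + 15 = -69
s(4) = -3·(-69) + 20 = 227
s(5) = -3·227 + 25 = -656
s(6) = -3·(-656) + 30 = 1998

1998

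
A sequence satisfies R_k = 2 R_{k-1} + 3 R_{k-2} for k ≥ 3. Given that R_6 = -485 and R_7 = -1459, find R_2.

-5

Rearranging, R_{k-2} = (R_k - 2 R_{k-1}) / 3.
R_5 = (-1459 - 2(-485)) / 3 = -489/3 = -163
R_4 = (-485 - 2(-163)) / 3 = -159/3 = -53
R_3 = (-163 - 2(-53)) / 3 = -57/3 = -19
R_2 = (-53 - 2(-19)) / 3 = -15/3 = -5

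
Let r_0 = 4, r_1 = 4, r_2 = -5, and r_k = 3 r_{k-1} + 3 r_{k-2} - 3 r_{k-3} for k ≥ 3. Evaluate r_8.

-11736

r_3 = 3·(-5) + 3·4 - 3·4 = -15
r_4 = 3·(-15) + 3·(-5) - 3·4 = -72
r_5 = 3·(-72) + 3·(-15) - 3·(-5) = -246
r_6 = 3·(-246) + 3·(-72) - 3·(-15) = -909
r_7 = 3·(-909) + 3·(-246) - 3·(-72) = -3249
r_8 = 3·(-3249) + 3·(-909) - 3·(-246) = -11736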